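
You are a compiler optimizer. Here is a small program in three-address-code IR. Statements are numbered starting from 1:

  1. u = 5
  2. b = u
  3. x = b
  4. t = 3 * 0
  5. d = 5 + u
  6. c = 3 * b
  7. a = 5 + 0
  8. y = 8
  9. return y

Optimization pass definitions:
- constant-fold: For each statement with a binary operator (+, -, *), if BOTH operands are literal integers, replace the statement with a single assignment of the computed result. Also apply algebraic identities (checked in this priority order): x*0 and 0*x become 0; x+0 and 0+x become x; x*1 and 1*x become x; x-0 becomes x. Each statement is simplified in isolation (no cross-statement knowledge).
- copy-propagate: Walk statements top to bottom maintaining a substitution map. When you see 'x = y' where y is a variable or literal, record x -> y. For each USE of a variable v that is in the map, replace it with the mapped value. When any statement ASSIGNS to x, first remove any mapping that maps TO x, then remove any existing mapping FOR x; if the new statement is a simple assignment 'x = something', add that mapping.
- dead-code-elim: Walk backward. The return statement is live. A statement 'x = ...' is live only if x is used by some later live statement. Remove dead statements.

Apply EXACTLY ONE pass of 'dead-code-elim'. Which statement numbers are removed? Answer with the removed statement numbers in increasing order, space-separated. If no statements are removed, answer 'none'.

Backward liveness scan:
Stmt 1 'u = 5': DEAD (u not in live set [])
Stmt 2 'b = u': DEAD (b not in live set [])
Stmt 3 'x = b': DEAD (x not in live set [])
Stmt 4 't = 3 * 0': DEAD (t not in live set [])
Stmt 5 'd = 5 + u': DEAD (d not in live set [])
Stmt 6 'c = 3 * b': DEAD (c not in live set [])
Stmt 7 'a = 5 + 0': DEAD (a not in live set [])
Stmt 8 'y = 8': KEEP (y is live); live-in = []
Stmt 9 'return y': KEEP (return); live-in = ['y']
Removed statement numbers: [1, 2, 3, 4, 5, 6, 7]
Surviving IR:
  y = 8
  return y

Answer: 1 2 3 4 5 6 7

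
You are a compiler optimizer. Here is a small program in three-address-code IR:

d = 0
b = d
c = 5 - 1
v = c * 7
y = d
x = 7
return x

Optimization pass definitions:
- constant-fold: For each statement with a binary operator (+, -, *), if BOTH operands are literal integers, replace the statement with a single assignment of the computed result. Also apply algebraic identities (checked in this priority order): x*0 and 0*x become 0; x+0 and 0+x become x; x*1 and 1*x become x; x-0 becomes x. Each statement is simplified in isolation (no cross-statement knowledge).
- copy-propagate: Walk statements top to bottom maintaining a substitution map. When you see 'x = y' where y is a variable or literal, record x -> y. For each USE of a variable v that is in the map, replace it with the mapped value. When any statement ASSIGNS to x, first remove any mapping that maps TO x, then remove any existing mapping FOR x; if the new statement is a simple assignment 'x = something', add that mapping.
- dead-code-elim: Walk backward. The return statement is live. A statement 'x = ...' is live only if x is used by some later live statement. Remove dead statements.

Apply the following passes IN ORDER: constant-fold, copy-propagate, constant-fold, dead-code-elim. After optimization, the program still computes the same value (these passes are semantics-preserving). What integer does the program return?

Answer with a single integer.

Initial IR:
  d = 0
  b = d
  c = 5 - 1
  v = c * 7
  y = d
  x = 7
  return x
After constant-fold (7 stmts):
  d = 0
  b = d
  c = 4
  v = c * 7
  y = d
  x = 7
  return x
After copy-propagate (7 stmts):
  d = 0
  b = 0
  c = 4
  v = 4 * 7
  y = 0
  x = 7
  return 7
After constant-fold (7 stmts):
  d = 0
  b = 0
  c = 4
  v = 28
  y = 0
  x = 7
  return 7
After dead-code-elim (1 stmts):
  return 7
Evaluate:
  d = 0  =>  d = 0
  b = d  =>  b = 0
  c = 5 - 1  =>  c = 4
  v = c * 7  =>  v = 28
  y = d  =>  y = 0
  x = 7  =>  x = 7
  return x = 7

Answer: 7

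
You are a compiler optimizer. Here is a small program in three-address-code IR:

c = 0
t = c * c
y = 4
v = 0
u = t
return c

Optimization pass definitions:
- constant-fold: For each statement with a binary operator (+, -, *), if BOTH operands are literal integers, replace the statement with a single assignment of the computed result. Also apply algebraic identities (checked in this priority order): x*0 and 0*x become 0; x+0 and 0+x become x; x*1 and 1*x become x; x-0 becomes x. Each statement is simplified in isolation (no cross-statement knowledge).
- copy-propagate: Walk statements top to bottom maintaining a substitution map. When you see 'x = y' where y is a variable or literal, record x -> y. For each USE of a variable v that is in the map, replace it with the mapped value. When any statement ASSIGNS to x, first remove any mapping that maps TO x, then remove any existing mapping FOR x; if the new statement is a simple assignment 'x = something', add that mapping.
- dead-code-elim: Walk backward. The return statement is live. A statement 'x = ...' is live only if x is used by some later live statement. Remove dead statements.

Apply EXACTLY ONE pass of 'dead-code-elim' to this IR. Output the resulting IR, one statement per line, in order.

Applying dead-code-elim statement-by-statement:
  [6] return c  -> KEEP (return); live=['c']
  [5] u = t  -> DEAD (u not live)
  [4] v = 0  -> DEAD (v not live)
  [3] y = 4  -> DEAD (y not live)
  [2] t = c * c  -> DEAD (t not live)
  [1] c = 0  -> KEEP; live=[]
Result (2 stmts):
  c = 0
  return c

Answer: c = 0
return c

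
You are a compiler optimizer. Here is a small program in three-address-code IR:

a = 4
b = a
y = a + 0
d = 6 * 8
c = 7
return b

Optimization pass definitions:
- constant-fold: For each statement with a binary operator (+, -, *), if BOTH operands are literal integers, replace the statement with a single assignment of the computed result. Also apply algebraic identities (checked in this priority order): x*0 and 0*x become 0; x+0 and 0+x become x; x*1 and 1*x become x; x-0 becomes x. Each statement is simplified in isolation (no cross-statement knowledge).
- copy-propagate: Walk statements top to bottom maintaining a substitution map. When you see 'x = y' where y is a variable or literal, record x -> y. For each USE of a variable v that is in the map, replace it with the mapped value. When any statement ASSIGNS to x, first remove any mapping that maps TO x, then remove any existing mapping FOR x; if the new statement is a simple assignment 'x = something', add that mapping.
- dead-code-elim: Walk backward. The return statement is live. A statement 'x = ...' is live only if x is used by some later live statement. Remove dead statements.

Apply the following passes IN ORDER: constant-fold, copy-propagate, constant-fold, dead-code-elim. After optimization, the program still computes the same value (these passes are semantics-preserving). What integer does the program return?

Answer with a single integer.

Answer: 4

Derivation:
Initial IR:
  a = 4
  b = a
  y = a + 0
  d = 6 * 8
  c = 7
  return b
After constant-fold (6 stmts):
  a = 4
  b = a
  y = a
  d = 48
  c = 7
  return b
After copy-propagate (6 stmts):
  a = 4
  b = 4
  y = 4
  d = 48
  c = 7
  return 4
After constant-fold (6 stmts):
  a = 4
  b = 4
  y = 4
  d = 48
  c = 7
  return 4
After dead-code-elim (1 stmts):
  return 4
Evaluate:
  a = 4  =>  a = 4
  b = a  =>  b = 4
  y = a + 0  =>  y = 4
  d = 6 * 8  =>  d = 48
  c = 7  =>  c = 7
  return b = 4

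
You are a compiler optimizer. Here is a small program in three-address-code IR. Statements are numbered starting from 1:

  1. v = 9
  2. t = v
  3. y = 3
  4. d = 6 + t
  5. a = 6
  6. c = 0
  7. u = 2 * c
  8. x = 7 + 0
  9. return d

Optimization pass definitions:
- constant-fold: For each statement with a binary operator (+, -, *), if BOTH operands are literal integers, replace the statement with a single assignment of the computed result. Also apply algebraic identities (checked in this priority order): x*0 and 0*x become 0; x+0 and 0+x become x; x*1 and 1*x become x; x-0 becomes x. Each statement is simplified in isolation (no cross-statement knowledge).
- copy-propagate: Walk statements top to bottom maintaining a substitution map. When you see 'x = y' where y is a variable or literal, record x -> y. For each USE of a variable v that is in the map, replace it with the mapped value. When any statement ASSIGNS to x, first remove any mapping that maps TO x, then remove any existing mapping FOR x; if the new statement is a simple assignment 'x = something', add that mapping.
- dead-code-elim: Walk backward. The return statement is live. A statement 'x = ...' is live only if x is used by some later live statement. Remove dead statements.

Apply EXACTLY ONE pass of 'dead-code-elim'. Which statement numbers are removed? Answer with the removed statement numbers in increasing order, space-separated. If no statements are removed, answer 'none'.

Backward liveness scan:
Stmt 1 'v = 9': KEEP (v is live); live-in = []
Stmt 2 't = v': KEEP (t is live); live-in = ['v']
Stmt 3 'y = 3': DEAD (y not in live set ['t'])
Stmt 4 'd = 6 + t': KEEP (d is live); live-in = ['t']
Stmt 5 'a = 6': DEAD (a not in live set ['d'])
Stmt 6 'c = 0': DEAD (c not in live set ['d'])
Stmt 7 'u = 2 * c': DEAD (u not in live set ['d'])
Stmt 8 'x = 7 + 0': DEAD (x not in live set ['d'])
Stmt 9 'return d': KEEP (return); live-in = ['d']
Removed statement numbers: [3, 5, 6, 7, 8]
Surviving IR:
  v = 9
  t = v
  d = 6 + t
  return d

Answer: 3 5 6 7 8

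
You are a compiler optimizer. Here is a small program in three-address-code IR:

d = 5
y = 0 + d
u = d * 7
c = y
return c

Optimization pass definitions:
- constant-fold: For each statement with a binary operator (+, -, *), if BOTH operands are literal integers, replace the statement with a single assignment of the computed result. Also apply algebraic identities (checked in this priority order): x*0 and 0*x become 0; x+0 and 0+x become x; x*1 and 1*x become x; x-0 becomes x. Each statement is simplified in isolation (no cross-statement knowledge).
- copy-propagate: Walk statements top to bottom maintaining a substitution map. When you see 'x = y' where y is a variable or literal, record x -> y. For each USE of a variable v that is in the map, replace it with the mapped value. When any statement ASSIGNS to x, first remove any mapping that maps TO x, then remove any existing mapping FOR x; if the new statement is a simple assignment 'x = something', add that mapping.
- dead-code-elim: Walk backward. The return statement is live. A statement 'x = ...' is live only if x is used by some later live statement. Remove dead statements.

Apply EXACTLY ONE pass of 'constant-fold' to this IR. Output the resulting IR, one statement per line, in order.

Answer: d = 5
y = d
u = d * 7
c = y
return c

Derivation:
Applying constant-fold statement-by-statement:
  [1] d = 5  (unchanged)
  [2] y = 0 + d  -> y = d
  [3] u = d * 7  (unchanged)
  [4] c = y  (unchanged)
  [5] return c  (unchanged)
Result (5 stmts):
  d = 5
  y = d
  u = d * 7
  c = y
  return c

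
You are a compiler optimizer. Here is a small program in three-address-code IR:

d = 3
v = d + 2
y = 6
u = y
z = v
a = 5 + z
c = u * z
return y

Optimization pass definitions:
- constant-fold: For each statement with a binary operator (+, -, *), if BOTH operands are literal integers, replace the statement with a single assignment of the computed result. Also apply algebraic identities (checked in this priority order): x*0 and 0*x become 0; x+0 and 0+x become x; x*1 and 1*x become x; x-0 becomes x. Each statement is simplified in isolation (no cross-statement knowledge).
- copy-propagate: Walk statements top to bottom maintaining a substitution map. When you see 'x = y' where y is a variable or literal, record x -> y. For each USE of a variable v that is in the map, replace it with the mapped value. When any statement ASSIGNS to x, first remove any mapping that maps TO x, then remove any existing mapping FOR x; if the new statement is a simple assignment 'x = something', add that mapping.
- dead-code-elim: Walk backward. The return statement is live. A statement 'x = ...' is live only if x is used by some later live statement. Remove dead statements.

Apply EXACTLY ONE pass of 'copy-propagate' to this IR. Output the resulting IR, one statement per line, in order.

Answer: d = 3
v = 3 + 2
y = 6
u = 6
z = v
a = 5 + v
c = 6 * v
return 6

Derivation:
Applying copy-propagate statement-by-statement:
  [1] d = 3  (unchanged)
  [2] v = d + 2  -> v = 3 + 2
  [3] y = 6  (unchanged)
  [4] u = y  -> u = 6
  [5] z = v  (unchanged)
  [6] a = 5 + z  -> a = 5 + v
  [7] c = u * z  -> c = 6 * v
  [8] return y  -> return 6
Result (8 stmts):
  d = 3
  v = 3 + 2
  y = 6
  u = 6
  z = v
  a = 5 + v
  c = 6 * v
  return 6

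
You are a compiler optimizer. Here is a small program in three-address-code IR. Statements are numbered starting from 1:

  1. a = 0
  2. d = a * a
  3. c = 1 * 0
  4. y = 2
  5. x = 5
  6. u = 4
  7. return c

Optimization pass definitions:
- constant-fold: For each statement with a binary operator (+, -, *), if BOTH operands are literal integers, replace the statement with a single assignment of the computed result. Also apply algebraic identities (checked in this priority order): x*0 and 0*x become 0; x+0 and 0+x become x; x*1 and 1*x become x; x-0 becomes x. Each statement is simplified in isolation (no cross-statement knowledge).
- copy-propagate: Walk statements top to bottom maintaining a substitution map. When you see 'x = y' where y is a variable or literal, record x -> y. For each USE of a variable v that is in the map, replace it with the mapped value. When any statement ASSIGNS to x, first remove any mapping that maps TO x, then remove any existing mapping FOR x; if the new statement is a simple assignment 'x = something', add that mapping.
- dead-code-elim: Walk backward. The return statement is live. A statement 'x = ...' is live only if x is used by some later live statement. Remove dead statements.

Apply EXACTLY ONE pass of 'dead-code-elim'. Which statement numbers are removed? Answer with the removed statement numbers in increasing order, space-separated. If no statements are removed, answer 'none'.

Backward liveness scan:
Stmt 1 'a = 0': DEAD (a not in live set [])
Stmt 2 'd = a * a': DEAD (d not in live set [])
Stmt 3 'c = 1 * 0': KEEP (c is live); live-in = []
Stmt 4 'y = 2': DEAD (y not in live set ['c'])
Stmt 5 'x = 5': DEAD (x not in live set ['c'])
Stmt 6 'u = 4': DEAD (u not in live set ['c'])
Stmt 7 'return c': KEEP (return); live-in = ['c']
Removed statement numbers: [1, 2, 4, 5, 6]
Surviving IR:
  c = 1 * 0
  return c

Answer: 1 2 4 5 6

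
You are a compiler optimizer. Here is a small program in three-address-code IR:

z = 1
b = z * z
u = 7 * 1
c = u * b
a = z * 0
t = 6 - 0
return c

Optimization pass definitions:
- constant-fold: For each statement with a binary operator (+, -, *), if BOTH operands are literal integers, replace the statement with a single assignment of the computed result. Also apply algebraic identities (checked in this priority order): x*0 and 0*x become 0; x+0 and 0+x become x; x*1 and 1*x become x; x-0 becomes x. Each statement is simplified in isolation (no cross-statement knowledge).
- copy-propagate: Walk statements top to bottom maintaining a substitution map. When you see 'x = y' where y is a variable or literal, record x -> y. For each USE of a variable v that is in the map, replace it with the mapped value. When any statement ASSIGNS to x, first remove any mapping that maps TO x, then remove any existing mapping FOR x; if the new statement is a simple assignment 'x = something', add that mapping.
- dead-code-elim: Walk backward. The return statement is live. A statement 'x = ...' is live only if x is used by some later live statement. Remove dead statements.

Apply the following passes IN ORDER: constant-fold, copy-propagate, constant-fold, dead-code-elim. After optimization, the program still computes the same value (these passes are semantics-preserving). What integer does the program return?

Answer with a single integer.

Initial IR:
  z = 1
  b = z * z
  u = 7 * 1
  c = u * b
  a = z * 0
  t = 6 - 0
  return c
After constant-fold (7 stmts):
  z = 1
  b = z * z
  u = 7
  c = u * b
  a = 0
  t = 6
  return c
After copy-propagate (7 stmts):
  z = 1
  b = 1 * 1
  u = 7
  c = 7 * b
  a = 0
  t = 6
  return c
After constant-fold (7 stmts):
  z = 1
  b = 1
  u = 7
  c = 7 * b
  a = 0
  t = 6
  return c
After dead-code-elim (3 stmts):
  b = 1
  c = 7 * b
  return c
Evaluate:
  z = 1  =>  z = 1
  b = z * z  =>  b = 1
  u = 7 * 1  =>  u = 7
  c = u * b  =>  c = 7
  a = z * 0  =>  a = 0
  t = 6 - 0  =>  t = 6
  return c = 7

Answer: 7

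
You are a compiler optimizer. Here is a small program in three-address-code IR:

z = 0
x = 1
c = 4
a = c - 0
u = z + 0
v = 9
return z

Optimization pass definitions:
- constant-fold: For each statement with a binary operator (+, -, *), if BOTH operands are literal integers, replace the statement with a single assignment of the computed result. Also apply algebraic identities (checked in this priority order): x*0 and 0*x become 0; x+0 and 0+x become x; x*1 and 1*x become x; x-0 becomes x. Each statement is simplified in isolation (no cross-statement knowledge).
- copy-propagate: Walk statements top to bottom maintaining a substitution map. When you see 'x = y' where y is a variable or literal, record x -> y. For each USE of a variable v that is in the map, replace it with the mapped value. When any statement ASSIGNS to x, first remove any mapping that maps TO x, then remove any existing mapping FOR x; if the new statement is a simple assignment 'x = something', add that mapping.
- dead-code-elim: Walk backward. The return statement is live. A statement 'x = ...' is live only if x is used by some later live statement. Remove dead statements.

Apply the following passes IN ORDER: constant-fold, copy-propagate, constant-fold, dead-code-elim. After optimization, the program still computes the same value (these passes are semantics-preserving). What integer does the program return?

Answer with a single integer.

Initial IR:
  z = 0
  x = 1
  c = 4
  a = c - 0
  u = z + 0
  v = 9
  return z
After constant-fold (7 stmts):
  z = 0
  x = 1
  c = 4
  a = c
  u = z
  v = 9
  return z
After copy-propagate (7 stmts):
  z = 0
  x = 1
  c = 4
  a = 4
  u = 0
  v = 9
  return 0
After constant-fold (7 stmts):
  z = 0
  x = 1
  c = 4
  a = 4
  u = 0
  v = 9
  return 0
After dead-code-elim (1 stmts):
  return 0
Evaluate:
  z = 0  =>  z = 0
  x = 1  =>  x = 1
  c = 4  =>  c = 4
  a = c - 0  =>  a = 4
  u = z + 0  =>  u = 0
  v = 9  =>  v = 9
  return z = 0

Answer: 0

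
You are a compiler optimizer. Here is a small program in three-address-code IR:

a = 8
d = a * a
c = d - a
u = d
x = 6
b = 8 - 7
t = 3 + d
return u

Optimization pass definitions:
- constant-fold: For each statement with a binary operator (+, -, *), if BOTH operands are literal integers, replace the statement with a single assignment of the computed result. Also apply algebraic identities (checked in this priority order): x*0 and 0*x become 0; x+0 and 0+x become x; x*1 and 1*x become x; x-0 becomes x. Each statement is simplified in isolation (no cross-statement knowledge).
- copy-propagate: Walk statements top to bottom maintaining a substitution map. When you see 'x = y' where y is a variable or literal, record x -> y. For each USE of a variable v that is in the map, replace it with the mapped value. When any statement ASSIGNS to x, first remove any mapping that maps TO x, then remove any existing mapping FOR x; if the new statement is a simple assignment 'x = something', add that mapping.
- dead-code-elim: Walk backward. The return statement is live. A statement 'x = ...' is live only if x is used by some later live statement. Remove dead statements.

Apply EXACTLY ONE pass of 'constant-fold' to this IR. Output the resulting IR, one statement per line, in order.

Answer: a = 8
d = a * a
c = d - a
u = d
x = 6
b = 1
t = 3 + d
return u

Derivation:
Applying constant-fold statement-by-statement:
  [1] a = 8  (unchanged)
  [2] d = a * a  (unchanged)
  [3] c = d - a  (unchanged)
  [4] u = d  (unchanged)
  [5] x = 6  (unchanged)
  [6] b = 8 - 7  -> b = 1
  [7] t = 3 + d  (unchanged)
  [8] return u  (unchanged)
Result (8 stmts):
  a = 8
  d = a * a
  c = d - a
  u = d
  x = 6
  b = 1
  t = 3 + d
  return u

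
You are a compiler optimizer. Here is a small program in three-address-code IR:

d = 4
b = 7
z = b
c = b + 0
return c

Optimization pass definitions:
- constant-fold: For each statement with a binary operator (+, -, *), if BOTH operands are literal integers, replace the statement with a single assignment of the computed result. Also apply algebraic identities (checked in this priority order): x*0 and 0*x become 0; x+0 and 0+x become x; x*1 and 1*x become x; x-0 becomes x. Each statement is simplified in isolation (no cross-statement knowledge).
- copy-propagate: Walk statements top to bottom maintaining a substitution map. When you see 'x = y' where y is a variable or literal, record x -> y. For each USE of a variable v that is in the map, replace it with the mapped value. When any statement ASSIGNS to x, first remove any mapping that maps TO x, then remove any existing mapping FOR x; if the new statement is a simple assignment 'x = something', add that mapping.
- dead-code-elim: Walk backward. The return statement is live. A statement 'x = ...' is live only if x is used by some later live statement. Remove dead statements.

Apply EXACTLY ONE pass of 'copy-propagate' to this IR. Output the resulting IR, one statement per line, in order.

Applying copy-propagate statement-by-statement:
  [1] d = 4  (unchanged)
  [2] b = 7  (unchanged)
  [3] z = b  -> z = 7
  [4] c = b + 0  -> c = 7 + 0
  [5] return c  (unchanged)
Result (5 stmts):
  d = 4
  b = 7
  z = 7
  c = 7 + 0
  return c

Answer: d = 4
b = 7
z = 7
c = 7 + 0
return c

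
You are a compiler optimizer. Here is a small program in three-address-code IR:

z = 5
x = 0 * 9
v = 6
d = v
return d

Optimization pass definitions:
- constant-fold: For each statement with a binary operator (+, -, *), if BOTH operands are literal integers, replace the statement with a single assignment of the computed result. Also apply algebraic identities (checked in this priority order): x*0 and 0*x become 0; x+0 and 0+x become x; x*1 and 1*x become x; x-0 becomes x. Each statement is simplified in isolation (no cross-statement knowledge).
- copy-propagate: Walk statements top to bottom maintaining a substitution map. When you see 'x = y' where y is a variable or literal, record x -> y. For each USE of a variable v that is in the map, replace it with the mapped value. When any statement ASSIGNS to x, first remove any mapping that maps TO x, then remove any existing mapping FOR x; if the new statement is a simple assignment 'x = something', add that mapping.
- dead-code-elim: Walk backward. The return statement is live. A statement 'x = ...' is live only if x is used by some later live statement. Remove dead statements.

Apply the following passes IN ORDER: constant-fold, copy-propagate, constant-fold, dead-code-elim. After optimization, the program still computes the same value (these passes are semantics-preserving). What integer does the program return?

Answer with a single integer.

Initial IR:
  z = 5
  x = 0 * 9
  v = 6
  d = v
  return d
After constant-fold (5 stmts):
  z = 5
  x = 0
  v = 6
  d = v
  return d
After copy-propagate (5 stmts):
  z = 5
  x = 0
  v = 6
  d = 6
  return 6
After constant-fold (5 stmts):
  z = 5
  x = 0
  v = 6
  d = 6
  return 6
After dead-code-elim (1 stmts):
  return 6
Evaluate:
  z = 5  =>  z = 5
  x = 0 * 9  =>  x = 0
  v = 6  =>  v = 6
  d = v  =>  d = 6
  return d = 6

Answer: 6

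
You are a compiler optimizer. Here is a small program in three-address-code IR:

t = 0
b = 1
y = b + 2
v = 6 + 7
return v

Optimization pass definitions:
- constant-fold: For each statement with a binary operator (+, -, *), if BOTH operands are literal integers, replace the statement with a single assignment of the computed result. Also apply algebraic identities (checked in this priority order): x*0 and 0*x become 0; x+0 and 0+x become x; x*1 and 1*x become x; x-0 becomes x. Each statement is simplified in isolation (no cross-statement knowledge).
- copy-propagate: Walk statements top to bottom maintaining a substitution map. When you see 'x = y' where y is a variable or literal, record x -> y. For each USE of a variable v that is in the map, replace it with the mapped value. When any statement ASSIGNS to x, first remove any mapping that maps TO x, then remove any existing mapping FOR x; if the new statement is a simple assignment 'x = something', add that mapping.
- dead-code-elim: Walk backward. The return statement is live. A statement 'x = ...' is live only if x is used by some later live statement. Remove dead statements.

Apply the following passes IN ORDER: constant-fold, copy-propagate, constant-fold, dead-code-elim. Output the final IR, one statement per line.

Answer: return 13

Derivation:
Initial IR:
  t = 0
  b = 1
  y = b + 2
  v = 6 + 7
  return v
After constant-fold (5 stmts):
  t = 0
  b = 1
  y = b + 2
  v = 13
  return v
After copy-propagate (5 stmts):
  t = 0
  b = 1
  y = 1 + 2
  v = 13
  return 13
After constant-fold (5 stmts):
  t = 0
  b = 1
  y = 3
  v = 13
  return 13
After dead-code-elim (1 stmts):
  return 13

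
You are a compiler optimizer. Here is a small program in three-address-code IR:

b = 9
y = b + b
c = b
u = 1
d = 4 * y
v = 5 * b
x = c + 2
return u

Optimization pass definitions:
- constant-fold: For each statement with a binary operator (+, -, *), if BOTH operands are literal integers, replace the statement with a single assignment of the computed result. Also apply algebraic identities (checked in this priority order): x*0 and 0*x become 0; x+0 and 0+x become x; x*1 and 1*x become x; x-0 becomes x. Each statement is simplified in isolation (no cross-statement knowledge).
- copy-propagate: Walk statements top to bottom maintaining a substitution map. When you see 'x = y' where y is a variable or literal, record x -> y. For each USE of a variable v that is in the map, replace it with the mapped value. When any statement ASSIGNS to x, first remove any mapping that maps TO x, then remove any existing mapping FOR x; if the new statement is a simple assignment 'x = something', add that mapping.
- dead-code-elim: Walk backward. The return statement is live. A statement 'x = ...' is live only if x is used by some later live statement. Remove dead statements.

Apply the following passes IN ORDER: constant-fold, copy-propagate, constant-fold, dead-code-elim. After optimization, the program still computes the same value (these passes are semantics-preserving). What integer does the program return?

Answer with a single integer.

Initial IR:
  b = 9
  y = b + b
  c = b
  u = 1
  d = 4 * y
  v = 5 * b
  x = c + 2
  return u
After constant-fold (8 stmts):
  b = 9
  y = b + b
  c = b
  u = 1
  d = 4 * y
  v = 5 * b
  x = c + 2
  return u
After copy-propagate (8 stmts):
  b = 9
  y = 9 + 9
  c = 9
  u = 1
  d = 4 * y
  v = 5 * 9
  x = 9 + 2
  return 1
After constant-fold (8 stmts):
  b = 9
  y = 18
  c = 9
  u = 1
  d = 4 * y
  v = 45
  x = 11
  return 1
After dead-code-elim (1 stmts):
  return 1
Evaluate:
  b = 9  =>  b = 9
  y = b + b  =>  y = 18
  c = b  =>  c = 9
  u = 1  =>  u = 1
  d = 4 * y  =>  d = 72
  v = 5 * b  =>  v = 45
  x = c + 2  =>  x = 11
  return u = 1

Answer: 1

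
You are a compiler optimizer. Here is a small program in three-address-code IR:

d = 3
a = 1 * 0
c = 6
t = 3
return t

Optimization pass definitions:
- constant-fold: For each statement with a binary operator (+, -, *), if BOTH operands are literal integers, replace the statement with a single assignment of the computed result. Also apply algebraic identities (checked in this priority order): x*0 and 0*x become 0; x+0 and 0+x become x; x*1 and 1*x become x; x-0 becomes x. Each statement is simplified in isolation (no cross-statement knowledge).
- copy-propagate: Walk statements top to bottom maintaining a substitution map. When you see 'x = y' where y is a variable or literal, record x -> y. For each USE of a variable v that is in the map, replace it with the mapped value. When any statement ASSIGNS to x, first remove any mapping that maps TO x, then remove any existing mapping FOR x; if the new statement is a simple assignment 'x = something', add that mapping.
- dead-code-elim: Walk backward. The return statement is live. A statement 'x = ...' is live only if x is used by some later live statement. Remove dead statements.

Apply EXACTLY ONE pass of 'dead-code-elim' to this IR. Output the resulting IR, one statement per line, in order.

Applying dead-code-elim statement-by-statement:
  [5] return t  -> KEEP (return); live=['t']
  [4] t = 3  -> KEEP; live=[]
  [3] c = 6  -> DEAD (c not live)
  [2] a = 1 * 0  -> DEAD (a not live)
  [1] d = 3  -> DEAD (d not live)
Result (2 stmts):
  t = 3
  return t

Answer: t = 3
return t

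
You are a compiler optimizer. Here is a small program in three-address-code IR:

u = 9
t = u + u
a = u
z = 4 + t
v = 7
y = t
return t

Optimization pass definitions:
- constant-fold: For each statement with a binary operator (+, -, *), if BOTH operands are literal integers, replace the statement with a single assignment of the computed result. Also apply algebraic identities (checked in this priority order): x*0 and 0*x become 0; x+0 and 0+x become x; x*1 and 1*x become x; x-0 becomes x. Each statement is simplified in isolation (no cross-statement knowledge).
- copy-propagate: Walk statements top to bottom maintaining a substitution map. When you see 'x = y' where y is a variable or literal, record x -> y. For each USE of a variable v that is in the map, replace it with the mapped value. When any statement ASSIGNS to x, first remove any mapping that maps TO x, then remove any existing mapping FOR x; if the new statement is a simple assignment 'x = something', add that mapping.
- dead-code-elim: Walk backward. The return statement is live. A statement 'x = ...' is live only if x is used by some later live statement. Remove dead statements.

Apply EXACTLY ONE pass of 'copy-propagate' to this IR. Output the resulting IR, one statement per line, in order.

Answer: u = 9
t = 9 + 9
a = 9
z = 4 + t
v = 7
y = t
return t

Derivation:
Applying copy-propagate statement-by-statement:
  [1] u = 9  (unchanged)
  [2] t = u + u  -> t = 9 + 9
  [3] a = u  -> a = 9
  [4] z = 4 + t  (unchanged)
  [5] v = 7  (unchanged)
  [6] y = t  (unchanged)
  [7] return t  (unchanged)
Result (7 stmts):
  u = 9
  t = 9 + 9
  a = 9
  z = 4 + t
  v = 7
  y = t
  return t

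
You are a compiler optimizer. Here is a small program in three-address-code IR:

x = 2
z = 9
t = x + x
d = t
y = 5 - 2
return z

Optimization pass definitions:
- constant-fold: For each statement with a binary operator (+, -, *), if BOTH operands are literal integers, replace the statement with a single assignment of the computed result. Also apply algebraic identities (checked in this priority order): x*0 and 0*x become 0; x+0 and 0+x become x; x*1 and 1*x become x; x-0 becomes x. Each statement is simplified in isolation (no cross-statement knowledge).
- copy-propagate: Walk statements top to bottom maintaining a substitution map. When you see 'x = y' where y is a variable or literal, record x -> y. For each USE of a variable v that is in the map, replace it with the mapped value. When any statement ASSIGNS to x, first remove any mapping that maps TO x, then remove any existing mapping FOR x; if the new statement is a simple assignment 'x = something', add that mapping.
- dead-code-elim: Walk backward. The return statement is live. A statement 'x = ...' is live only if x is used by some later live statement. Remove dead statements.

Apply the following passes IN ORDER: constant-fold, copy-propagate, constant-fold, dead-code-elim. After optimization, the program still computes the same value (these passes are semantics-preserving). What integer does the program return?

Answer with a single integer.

Answer: 9

Derivation:
Initial IR:
  x = 2
  z = 9
  t = x + x
  d = t
  y = 5 - 2
  return z
After constant-fold (6 stmts):
  x = 2
  z = 9
  t = x + x
  d = t
  y = 3
  return z
After copy-propagate (6 stmts):
  x = 2
  z = 9
  t = 2 + 2
  d = t
  y = 3
  return 9
After constant-fold (6 stmts):
  x = 2
  z = 9
  t = 4
  d = t
  y = 3
  return 9
After dead-code-elim (1 stmts):
  return 9
Evaluate:
  x = 2  =>  x = 2
  z = 9  =>  z = 9
  t = x + x  =>  t = 4
  d = t  =>  d = 4
  y = 5 - 2  =>  y = 3
  return z = 9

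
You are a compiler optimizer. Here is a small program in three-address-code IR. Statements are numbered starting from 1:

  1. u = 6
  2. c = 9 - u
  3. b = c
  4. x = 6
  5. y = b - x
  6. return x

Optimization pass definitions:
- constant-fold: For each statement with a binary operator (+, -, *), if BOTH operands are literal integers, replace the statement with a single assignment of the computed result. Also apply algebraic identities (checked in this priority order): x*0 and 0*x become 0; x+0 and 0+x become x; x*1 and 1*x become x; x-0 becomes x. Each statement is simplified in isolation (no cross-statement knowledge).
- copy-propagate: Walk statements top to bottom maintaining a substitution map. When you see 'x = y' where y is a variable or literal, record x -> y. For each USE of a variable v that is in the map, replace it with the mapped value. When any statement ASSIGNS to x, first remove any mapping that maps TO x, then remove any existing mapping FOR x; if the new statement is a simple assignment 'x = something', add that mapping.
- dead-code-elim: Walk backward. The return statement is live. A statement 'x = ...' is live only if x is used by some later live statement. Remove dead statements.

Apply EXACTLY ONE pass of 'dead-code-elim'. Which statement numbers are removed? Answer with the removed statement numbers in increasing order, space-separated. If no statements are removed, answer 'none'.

Answer: 1 2 3 5

Derivation:
Backward liveness scan:
Stmt 1 'u = 6': DEAD (u not in live set [])
Stmt 2 'c = 9 - u': DEAD (c not in live set [])
Stmt 3 'b = c': DEAD (b not in live set [])
Stmt 4 'x = 6': KEEP (x is live); live-in = []
Stmt 5 'y = b - x': DEAD (y not in live set ['x'])
Stmt 6 'return x': KEEP (return); live-in = ['x']
Removed statement numbers: [1, 2, 3, 5]
Surviving IR:
  x = 6
  return x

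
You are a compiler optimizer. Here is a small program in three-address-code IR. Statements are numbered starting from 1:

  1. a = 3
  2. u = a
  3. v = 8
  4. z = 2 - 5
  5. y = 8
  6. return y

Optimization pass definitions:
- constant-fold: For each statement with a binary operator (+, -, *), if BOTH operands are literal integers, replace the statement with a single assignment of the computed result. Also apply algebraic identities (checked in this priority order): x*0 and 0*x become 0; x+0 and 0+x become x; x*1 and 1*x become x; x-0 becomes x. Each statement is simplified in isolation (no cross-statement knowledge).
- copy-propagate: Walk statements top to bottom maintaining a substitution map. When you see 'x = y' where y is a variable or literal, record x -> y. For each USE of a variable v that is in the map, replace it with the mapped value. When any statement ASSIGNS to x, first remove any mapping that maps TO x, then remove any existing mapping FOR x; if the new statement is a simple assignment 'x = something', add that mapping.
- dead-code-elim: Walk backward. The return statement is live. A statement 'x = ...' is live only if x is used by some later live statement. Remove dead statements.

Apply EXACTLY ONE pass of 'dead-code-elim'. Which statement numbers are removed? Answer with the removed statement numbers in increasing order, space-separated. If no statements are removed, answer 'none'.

Backward liveness scan:
Stmt 1 'a = 3': DEAD (a not in live set [])
Stmt 2 'u = a': DEAD (u not in live set [])
Stmt 3 'v = 8': DEAD (v not in live set [])
Stmt 4 'z = 2 - 5': DEAD (z not in live set [])
Stmt 5 'y = 8': KEEP (y is live); live-in = []
Stmt 6 'return y': KEEP (return); live-in = ['y']
Removed statement numbers: [1, 2, 3, 4]
Surviving IR:
  y = 8
  return y

Answer: 1 2 3 4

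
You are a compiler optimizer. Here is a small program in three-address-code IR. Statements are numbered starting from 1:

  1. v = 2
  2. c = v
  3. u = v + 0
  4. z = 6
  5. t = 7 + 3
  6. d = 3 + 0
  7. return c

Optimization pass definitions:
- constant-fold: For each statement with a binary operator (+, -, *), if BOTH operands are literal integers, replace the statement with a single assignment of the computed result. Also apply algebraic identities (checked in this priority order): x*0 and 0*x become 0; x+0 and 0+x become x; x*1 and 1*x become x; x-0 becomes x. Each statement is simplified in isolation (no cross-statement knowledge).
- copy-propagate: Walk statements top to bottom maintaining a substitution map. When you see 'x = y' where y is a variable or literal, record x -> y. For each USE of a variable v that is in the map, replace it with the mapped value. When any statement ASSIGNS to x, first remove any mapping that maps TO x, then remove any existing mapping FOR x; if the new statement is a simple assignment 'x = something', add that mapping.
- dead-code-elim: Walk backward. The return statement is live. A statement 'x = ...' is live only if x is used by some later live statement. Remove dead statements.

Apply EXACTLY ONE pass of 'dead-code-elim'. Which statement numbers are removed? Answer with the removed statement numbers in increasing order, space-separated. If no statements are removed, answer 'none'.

Answer: 3 4 5 6

Derivation:
Backward liveness scan:
Stmt 1 'v = 2': KEEP (v is live); live-in = []
Stmt 2 'c = v': KEEP (c is live); live-in = ['v']
Stmt 3 'u = v + 0': DEAD (u not in live set ['c'])
Stmt 4 'z = 6': DEAD (z not in live set ['c'])
Stmt 5 't = 7 + 3': DEAD (t not in live set ['c'])
Stmt 6 'd = 3 + 0': DEAD (d not in live set ['c'])
Stmt 7 'return c': KEEP (return); live-in = ['c']
Removed statement numbers: [3, 4, 5, 6]
Surviving IR:
  v = 2
  c = v
  return c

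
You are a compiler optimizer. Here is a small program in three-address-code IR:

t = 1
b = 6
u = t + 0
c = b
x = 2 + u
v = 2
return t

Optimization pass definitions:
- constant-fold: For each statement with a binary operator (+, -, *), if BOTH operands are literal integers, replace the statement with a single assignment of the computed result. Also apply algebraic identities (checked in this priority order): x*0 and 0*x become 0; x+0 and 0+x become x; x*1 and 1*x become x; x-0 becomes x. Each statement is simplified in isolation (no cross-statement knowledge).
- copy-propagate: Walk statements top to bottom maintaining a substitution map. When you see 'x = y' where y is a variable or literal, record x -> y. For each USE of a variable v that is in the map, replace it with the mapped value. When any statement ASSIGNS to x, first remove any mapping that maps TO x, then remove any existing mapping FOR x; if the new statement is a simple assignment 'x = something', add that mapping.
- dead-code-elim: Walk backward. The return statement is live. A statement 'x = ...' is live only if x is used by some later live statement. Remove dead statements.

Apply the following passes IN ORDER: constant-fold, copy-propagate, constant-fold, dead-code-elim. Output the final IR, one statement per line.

Initial IR:
  t = 1
  b = 6
  u = t + 0
  c = b
  x = 2 + u
  v = 2
  return t
After constant-fold (7 stmts):
  t = 1
  b = 6
  u = t
  c = b
  x = 2 + u
  v = 2
  return t
After copy-propagate (7 stmts):
  t = 1
  b = 6
  u = 1
  c = 6
  x = 2 + 1
  v = 2
  return 1
After constant-fold (7 stmts):
  t = 1
  b = 6
  u = 1
  c = 6
  x = 3
  v = 2
  return 1
After dead-code-elim (1 stmts):
  return 1

Answer: return 1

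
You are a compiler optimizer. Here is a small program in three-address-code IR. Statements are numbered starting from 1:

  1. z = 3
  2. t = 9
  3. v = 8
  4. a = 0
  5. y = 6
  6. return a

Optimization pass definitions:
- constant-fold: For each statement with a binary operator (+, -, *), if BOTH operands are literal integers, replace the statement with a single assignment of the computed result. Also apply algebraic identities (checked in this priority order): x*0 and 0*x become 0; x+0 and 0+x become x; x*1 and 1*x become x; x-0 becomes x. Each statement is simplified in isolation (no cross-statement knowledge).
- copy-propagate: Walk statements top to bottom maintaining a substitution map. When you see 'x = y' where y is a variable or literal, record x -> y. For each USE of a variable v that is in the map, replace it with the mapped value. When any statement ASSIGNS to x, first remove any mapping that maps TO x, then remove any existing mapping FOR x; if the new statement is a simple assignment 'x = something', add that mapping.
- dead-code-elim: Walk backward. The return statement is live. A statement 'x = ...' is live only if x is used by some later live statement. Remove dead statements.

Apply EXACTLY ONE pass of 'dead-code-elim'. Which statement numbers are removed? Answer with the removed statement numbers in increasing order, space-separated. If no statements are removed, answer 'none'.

Backward liveness scan:
Stmt 1 'z = 3': DEAD (z not in live set [])
Stmt 2 't = 9': DEAD (t not in live set [])
Stmt 3 'v = 8': DEAD (v not in live set [])
Stmt 4 'a = 0': KEEP (a is live); live-in = []
Stmt 5 'y = 6': DEAD (y not in live set ['a'])
Stmt 6 'return a': KEEP (return); live-in = ['a']
Removed statement numbers: [1, 2, 3, 5]
Surviving IR:
  a = 0
  return a

Answer: 1 2 3 5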